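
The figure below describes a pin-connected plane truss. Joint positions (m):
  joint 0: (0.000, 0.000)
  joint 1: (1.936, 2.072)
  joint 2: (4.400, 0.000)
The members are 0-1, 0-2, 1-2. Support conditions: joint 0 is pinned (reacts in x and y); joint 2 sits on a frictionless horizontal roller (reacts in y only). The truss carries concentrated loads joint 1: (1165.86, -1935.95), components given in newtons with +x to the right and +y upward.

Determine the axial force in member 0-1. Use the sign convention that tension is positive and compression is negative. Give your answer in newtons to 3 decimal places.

N=3 nodes, M=3 members, R=3 reactions → 2N=6, M+R=6
member 0 (0-1): L=2.8357, (cx,cy)=(0.6827,0.7307)
member 1 (0-2): L=4.4000, (cx,cy)=(1.0000,0.0000)
member 2 (1-2): L=3.2194, (cx,cy)=(0.7654,-0.6436)
solve A·x = −loads:
  F[0-1] = -732.3562 N (compression)
  F[0-2] = +1665.8544 N (tension)
  F[1-2] = -2176.5572 N (compression)
  Rx@0 = -1165.8600 N
  Ry@0 = +535.1179 N
  Ry@2 = +1400.8321 N

-732.356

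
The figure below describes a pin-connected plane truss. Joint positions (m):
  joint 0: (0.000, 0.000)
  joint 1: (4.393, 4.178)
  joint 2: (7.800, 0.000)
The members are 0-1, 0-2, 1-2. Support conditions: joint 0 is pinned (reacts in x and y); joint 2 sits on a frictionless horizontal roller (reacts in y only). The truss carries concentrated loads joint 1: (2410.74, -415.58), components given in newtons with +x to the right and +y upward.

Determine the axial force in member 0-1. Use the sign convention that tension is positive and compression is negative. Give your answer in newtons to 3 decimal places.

N=3 nodes, M=3 members, R=3 reactions → 2N=6, M+R=6
member 0 (0-1): L=6.0625, (cx,cy)=(0.7246,0.6892)
member 1 (0-2): L=7.8000, (cx,cy)=(1.0000,0.0000)
member 2 (1-2): L=5.3910, (cx,cy)=(0.6320,-0.7750)
solve A·x = −loads:
  F[0-1] = +1610.3374 N (tension)
  F[0-2] = +1243.8633 N (tension)
  F[1-2] = -1968.2181 N (compression)
  Rx@0 = -2410.7400 N
  Ry@0 = -1109.7680 N
  Ry@2 = +1525.3480 N

1610.337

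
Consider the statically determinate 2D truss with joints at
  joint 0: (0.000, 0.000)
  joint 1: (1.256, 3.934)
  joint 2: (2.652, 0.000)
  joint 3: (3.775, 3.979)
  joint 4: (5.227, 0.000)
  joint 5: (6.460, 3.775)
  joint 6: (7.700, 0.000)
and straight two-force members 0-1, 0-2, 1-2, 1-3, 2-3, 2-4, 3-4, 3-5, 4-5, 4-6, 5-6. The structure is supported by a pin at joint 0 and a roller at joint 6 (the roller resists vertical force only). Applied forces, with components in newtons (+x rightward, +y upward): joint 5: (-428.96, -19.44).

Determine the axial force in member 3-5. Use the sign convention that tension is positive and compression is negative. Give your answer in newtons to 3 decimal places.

N=7 nodes, M=11 members, R=3 reactions → 2N=14, M+R=14
member 0 (0-1): L=4.1296, (cx,cy)=(0.3041,0.9526)
member 1 (0-2): L=2.6520, (cx,cy)=(1.0000,0.0000)
member 2 (1-2): L=4.1743, (cx,cy)=(0.3344,-0.9424)
member 3 (1-3): L=2.5194, (cx,cy)=(0.9998,0.0179)
member 4 (2-3): L=4.1344, (cx,cy)=(0.2716,0.9624)
member 5 (2-4): L=2.5750, (cx,cy)=(1.0000,0.0000)
member 6 (3-4): L=4.2357, (cx,cy)=(0.3428,-0.9394)
member 7 (3-5): L=2.6927, (cx,cy)=(0.9971,-0.0758)
member 8 (4-5): L=3.9713, (cx,cy)=(0.3105,0.9506)
member 9 (4-6): L=2.4730, (cx,cy)=(1.0000,0.0000)
member 10 (5-6): L=3.9734, (cx,cy)=(0.3121,-0.9501)
solve A·x = −loads:
  F[0-1] = -224.0463 N (compression)
  F[0-2] = -360.8179 N (compression)
  F[1-2] = +223.7619 N (tension)
  F[1-3] = -142.9962 N (compression)
  F[2-3] = -219.1161 N (compression)
  F[2-4] = -226.4701 N (compression)
  F[3-4] = +250.5220 N (tension)
  F[3-5] = -289.2011 N (compression)
  F[4-5] = -247.5774 N (compression)
  F[4-6] = -63.7220 N (compression)
  F[5-6] = +204.1900 N (tension)
  Rx@0 = +428.9600 N
  Ry@0 = +213.4324 N
  Ry@6 = -193.9924 N

-289.201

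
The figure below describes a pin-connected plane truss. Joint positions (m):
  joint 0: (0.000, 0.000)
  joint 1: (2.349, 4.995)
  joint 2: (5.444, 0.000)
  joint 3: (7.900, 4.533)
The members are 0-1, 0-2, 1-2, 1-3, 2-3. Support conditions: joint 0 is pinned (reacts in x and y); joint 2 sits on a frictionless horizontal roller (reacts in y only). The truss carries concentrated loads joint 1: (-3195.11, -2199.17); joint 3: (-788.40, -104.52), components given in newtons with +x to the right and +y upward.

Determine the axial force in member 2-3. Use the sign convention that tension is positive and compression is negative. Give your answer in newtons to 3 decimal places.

-185.155

N=4 nodes, M=5 members, R=3 reactions → 2N=8, M+R=8
member 0 (0-1): L=5.5198, (cx,cy)=(0.4256,0.9049)
member 1 (0-2): L=5.4440, (cx,cy)=(1.0000,0.0000)
member 2 (1-2): L=5.8761, (cx,cy)=(0.5267,-0.8500)
member 3 (1-3): L=5.5702, (cx,cy)=(0.9966,-0.0829)
member 4 (2-3): L=5.1556, (cx,cy)=(0.4764,0.8792)
solve A·x = −loads:
  F[0-1] = -5294.5212 N (compression)
  F[0-2] = -1730.3659 N (compression)
  F[1-2] = +3117.7961 N (tension)
  F[1-3] = -702.6173 N (compression)
  F[2-3] = -185.1552 N (compression)
  Rx@0 = +3983.5100 N
  Ry@0 = +4791.1686 N
  Ry@2 = -2487.4786 N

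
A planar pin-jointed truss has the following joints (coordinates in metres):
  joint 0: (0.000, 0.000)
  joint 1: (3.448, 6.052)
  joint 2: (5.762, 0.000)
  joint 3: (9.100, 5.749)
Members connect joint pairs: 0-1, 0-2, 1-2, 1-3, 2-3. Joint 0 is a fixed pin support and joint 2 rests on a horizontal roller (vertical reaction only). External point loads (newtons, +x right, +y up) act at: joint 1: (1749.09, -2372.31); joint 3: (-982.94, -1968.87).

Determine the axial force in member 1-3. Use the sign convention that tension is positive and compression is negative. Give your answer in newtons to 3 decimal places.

N=4 nodes, M=5 members, R=3 reactions → 2N=8, M+R=8
member 0 (0-1): L=6.9653, (cx,cy)=(0.4950,0.8689)
member 1 (0-2): L=5.7620, (cx,cy)=(1.0000,0.0000)
member 2 (1-2): L=6.4793, (cx,cy)=(0.3571,-0.9341)
member 3 (1-3): L=5.6601, (cx,cy)=(0.9986,-0.0535)
member 4 (2-3): L=6.6478, (cx,cy)=(0.5021,0.8648)
solve A·x = −loads:
  F[0-1] = +1201.8695 N (tension)
  F[0-2] = +171.1942 N (tension)
  F[1-2] = -3666.7335 N (compression)
  F[1-3] = +155.6169 N (tension)
  F[2-3] = -2267.0506 N (compression)
  Rx@0 = -766.1500 N
  Ry@0 = -1044.2786 N
  Ry@2 = +5385.4586 N

155.617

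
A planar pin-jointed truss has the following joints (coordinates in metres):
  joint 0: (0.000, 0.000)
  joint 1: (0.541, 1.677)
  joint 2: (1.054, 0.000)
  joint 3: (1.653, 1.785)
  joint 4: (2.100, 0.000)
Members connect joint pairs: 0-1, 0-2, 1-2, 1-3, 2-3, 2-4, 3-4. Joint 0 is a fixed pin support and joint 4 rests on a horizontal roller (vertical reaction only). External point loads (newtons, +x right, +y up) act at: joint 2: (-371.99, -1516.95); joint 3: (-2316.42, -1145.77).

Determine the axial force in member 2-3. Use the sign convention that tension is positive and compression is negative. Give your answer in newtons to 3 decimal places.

N=5 nodes, M=7 members, R=3 reactions → 2N=10, M+R=10
member 0 (0-1): L=1.7621, (cx,cy)=(0.3070,0.9517)
member 1 (0-2): L=1.0540, (cx,cy)=(1.0000,0.0000)
member 2 (1-2): L=1.7537, (cx,cy)=(0.2925,-0.9563)
member 3 (1-3): L=1.1172, (cx,cy)=(0.9953,0.0967)
member 4 (2-3): L=1.8828, (cx,cy)=(0.3181,0.9480)
member 5 (2-4): L=1.0460, (cx,cy)=(1.0000,0.0000)
member 6 (3-4): L=1.8401, (cx,cy)=(0.2429,-0.9700)
solve A·x = −loads:
  F[0-1] = -3119.0687 N (compression)
  F[0-2] = -1730.7955 N (compression)
  F[1-2] = +2920.1915 N (tension)
  F[1-3] = -1820.3622 N (compression)
  F[2-3] = -1345.4102 N (compression)
  F[2-4] = -76.5554 N (compression)
  F[3-4] = +315.1477 N (tension)
  Rx@0 = +2688.4100 N
  Ry@0 = +2968.4279 N
  Ry@4 = -305.7079 N

-1345.410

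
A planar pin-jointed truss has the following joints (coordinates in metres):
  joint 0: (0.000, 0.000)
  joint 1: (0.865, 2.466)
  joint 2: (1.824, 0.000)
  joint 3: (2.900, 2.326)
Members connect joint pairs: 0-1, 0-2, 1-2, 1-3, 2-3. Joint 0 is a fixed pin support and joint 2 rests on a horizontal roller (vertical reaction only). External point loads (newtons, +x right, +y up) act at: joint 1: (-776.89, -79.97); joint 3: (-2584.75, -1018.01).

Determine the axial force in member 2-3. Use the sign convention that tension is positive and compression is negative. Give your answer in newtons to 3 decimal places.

-1276.945

N=4 nodes, M=5 members, R=3 reactions → 2N=8, M+R=8
member 0 (0-1): L=2.6133, (cx,cy)=(0.3310,0.9436)
member 1 (0-2): L=1.8240, (cx,cy)=(1.0000,0.0000)
member 2 (1-2): L=2.6459, (cx,cy)=(0.3624,-0.9320)
member 3 (1-3): L=2.0398, (cx,cy)=(0.9976,-0.0686)
member 4 (2-3): L=2.5628, (cx,cy)=(0.4198,0.9076)
solve A·x = −loads:
  F[0-1] = -4014.2441 N (compression)
  F[0-2] = -2032.9330 N (compression)
  F[1-2] = +4129.7371 N (tension)
  F[1-3] = -2053.4670 N (compression)
  F[2-3] = -1276.9453 N (compression)
  Rx@0 = +3361.6400 N
  Ry@0 = +3787.9669 N
  Ry@2 = -2689.9869 N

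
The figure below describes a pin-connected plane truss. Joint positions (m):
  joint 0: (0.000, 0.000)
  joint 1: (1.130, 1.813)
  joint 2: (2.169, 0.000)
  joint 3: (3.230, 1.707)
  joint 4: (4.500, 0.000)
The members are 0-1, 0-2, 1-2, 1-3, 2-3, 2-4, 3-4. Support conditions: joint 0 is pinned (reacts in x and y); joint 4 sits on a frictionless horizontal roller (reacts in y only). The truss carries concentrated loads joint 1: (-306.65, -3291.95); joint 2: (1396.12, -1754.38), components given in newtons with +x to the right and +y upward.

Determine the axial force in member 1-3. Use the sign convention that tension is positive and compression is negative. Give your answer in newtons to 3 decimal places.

-2053.125

N=5 nodes, M=7 members, R=3 reactions → 2N=10, M+R=10
member 0 (0-1): L=2.1363, (cx,cy)=(0.5289,0.8487)
member 1 (0-2): L=2.1690, (cx,cy)=(1.0000,0.0000)
member 2 (1-2): L=2.0896, (cx,cy)=(0.4972,-0.8676)
member 3 (1-3): L=2.1027, (cx,cy)=(0.9987,-0.0504)
member 4 (2-3): L=2.0099, (cx,cy)=(0.5279,0.8493)
member 5 (2-4): L=2.3310, (cx,cy)=(1.0000,0.0000)
member 6 (3-4): L=2.1276, (cx,cy)=(0.5969,-0.8023)
solve A·x = −loads:
  F[0-1] = -4121.3675 N (compression)
  F[0-2] = +3269.4535 N (tension)
  F[1-2] = +356.3429 N (tension)
  F[1-3] = -2053.1251 N (compression)
  F[2-3] = +1701.6275 N (tension)
  F[2-4] = +1152.2334 N (tension)
  F[3-4] = -1930.3228 N (compression)
  Rx@0 = -1089.4700 N
  Ry@0 = +3497.6195 N
  Ry@4 = +1548.7105 N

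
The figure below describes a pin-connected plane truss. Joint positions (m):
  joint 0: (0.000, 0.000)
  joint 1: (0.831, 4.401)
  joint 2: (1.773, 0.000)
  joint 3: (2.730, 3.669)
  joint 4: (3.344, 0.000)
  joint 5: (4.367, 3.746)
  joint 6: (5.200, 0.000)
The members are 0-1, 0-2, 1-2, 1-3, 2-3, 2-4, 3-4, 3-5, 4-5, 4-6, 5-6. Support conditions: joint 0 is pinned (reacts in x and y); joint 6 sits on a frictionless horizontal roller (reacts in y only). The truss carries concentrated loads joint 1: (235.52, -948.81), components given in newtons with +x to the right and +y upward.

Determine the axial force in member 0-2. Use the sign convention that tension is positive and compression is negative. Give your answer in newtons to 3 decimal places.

N=7 nodes, M=11 members, R=3 reactions → 2N=14, M+R=14
member 0 (0-1): L=4.4788, (cx,cy)=(0.1855,0.9826)
member 1 (0-2): L=1.7730, (cx,cy)=(1.0000,0.0000)
member 2 (1-2): L=4.5007, (cx,cy)=(0.2093,-0.9779)
member 3 (1-3): L=2.0352, (cx,cy)=(0.9331,-0.3597)
member 4 (2-3): L=3.7918, (cx,cy)=(0.2524,0.9676)
member 5 (2-4): L=1.5710, (cx,cy)=(1.0000,0.0000)
member 6 (3-4): L=3.7200, (cx,cy)=(0.1651,-0.9863)
member 7 (3-5): L=1.6388, (cx,cy)=(0.9989,0.0470)
member 8 (4-5): L=3.8832, (cx,cy)=(0.2634,0.9647)
member 9 (4-6): L=1.8560, (cx,cy)=(1.0000,0.0000)
member 10 (5-6): L=3.8375, (cx,cy)=(0.2171,-0.9762)
solve A·x = −loads:
  F[0-1] = -608.4158 N (compression)
  F[0-2] = +348.4067 N (tension)
  F[1-2] = -241.4916 N (compression)
  F[1-3] = -319.2249 N (compression)
  F[2-3] = +244.0436 N (tension)
  F[2-4] = +236.2681 N (tension)
  F[3-4] = -364.2398 N (compression)
  F[3-5] = -176.3441 N (compression)
  F[4-5] = +372.3993 N (tension)
  F[4-6] = +78.0428 N (tension)
  F[5-6] = -359.5311 N (compression)
  Rx@0 = -235.5200 N
  Ry@0 = +597.8514 N
  Ry@6 = +350.9586 N

348.407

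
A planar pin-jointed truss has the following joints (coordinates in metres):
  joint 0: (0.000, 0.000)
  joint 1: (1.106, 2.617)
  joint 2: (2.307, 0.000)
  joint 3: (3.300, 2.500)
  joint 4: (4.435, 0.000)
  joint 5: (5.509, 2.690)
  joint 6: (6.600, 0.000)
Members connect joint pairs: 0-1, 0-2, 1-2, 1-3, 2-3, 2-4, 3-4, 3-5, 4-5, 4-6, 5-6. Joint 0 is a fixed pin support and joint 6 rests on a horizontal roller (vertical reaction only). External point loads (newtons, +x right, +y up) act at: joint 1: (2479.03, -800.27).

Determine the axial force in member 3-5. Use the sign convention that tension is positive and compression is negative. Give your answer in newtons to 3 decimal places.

N=7 nodes, M=11 members, R=3 reactions → 2N=14, M+R=14
member 0 (0-1): L=2.8411, (cx,cy)=(0.3893,0.9211)
member 1 (0-2): L=2.3070, (cx,cy)=(1.0000,0.0000)
member 2 (1-2): L=2.8794, (cx,cy)=(0.4171,-0.9089)
member 3 (1-3): L=2.1971, (cx,cy)=(0.9986,-0.0533)
member 4 (2-3): L=2.6900, (cx,cy)=(0.3691,0.9294)
member 5 (2-4): L=2.1280, (cx,cy)=(1.0000,0.0000)
member 6 (3-4): L=2.7456, (cx,cy)=(0.4134,-0.9106)
member 7 (3-5): L=2.2172, (cx,cy)=(0.9963,0.0857)
member 8 (4-5): L=2.8965, (cx,cy)=(0.3708,0.9287)
member 9 (4-6): L=2.1650, (cx,cy)=(1.0000,0.0000)
member 10 (5-6): L=2.9028, (cx,cy)=(0.3758,-0.9267)
solve A·x = −loads:
  F[0-1] = +343.9395 N (tension)
  F[0-2] = +2345.1398 N (tension)
  F[1-2] = -1118.8781 N (compression)
  F[1-3] = -1881.1281 N (compression)
  F[2-3] = +1094.1867 N (tension)
  F[2-4] = +1474.5440 N (tension)
  F[3-4] = -1314.7593 N (compression)
  F[3-5] = -934.4715 N (compression)
  F[4-5] = +1289.0491 N (tension)
  F[4-6] = +453.0606 N (tension)
  F[5-6] = -1205.4580 N (compression)
  Rx@0 = -2479.0300 N
  Ry@0 = -316.8088 N
  Ry@6 = +1117.0788 N

-934.472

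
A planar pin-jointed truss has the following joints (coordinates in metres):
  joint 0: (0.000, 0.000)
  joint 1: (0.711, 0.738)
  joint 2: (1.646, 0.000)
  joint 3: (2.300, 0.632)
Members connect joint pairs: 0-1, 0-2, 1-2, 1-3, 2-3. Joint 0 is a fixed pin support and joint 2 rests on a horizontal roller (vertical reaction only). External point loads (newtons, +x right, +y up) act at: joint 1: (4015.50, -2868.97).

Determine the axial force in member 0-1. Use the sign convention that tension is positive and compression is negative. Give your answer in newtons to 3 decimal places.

237.014

N=4 nodes, M=5 members, R=3 reactions → 2N=8, M+R=8
member 0 (0-1): L=1.0248, (cx,cy)=(0.6938,0.7202)
member 1 (0-2): L=1.6460, (cx,cy)=(1.0000,0.0000)
member 2 (1-2): L=1.1912, (cx,cy)=(0.7849,-0.6196)
member 3 (1-3): L=1.5925, (cx,cy)=(0.9978,-0.0666)
member 4 (2-3): L=0.9095, (cx,cy)=(0.7191,0.6949)
solve A·x = −loads:
  F[0-1] = +237.0144 N (tension)
  F[0-2] = +3851.0569 N (tension)
  F[1-2] = -4906.1348 N (compression)
  F[1-3] = +0.0000 N (tension)
  F[2-3] = -0.0000 N (compression)
  Rx@0 = -4015.5000 N
  Ry@0 = -170.6878 N
  Ry@2 = +3039.6578 N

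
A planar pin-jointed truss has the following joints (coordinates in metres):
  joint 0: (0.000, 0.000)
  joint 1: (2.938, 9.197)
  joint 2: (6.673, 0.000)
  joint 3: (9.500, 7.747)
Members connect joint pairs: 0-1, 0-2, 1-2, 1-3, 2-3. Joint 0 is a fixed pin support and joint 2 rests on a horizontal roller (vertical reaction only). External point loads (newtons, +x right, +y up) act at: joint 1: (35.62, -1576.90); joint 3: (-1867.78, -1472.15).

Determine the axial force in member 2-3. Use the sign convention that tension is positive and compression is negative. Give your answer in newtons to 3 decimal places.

N=4 nodes, M=5 members, R=3 reactions → 2N=8, M+R=8
member 0 (0-1): L=9.6549, (cx,cy)=(0.3043,0.9526)
member 1 (0-2): L=6.6730, (cx,cy)=(1.0000,0.0000)
member 2 (1-2): L=9.9265, (cx,cy)=(0.3763,-0.9265)
member 3 (1-3): L=6.7203, (cx,cy)=(0.9764,-0.2158)
member 4 (2-3): L=8.2467, (cx,cy)=(0.3428,0.9394)
solve A·x = −loads:
  F[0-1] = -2496.6501 N (compression)
  F[0-2] = -1072.4240 N (compression)
  F[1-2] = +1158.5650 N (tension)
  F[1-3] = -1260.9869 N (compression)
  F[2-3] = -1856.7311 N (compression)
  Rx@0 = +1832.1600 N
  Ry@0 = +2378.2479 N
  Ry@2 = +670.8021 N

-1856.731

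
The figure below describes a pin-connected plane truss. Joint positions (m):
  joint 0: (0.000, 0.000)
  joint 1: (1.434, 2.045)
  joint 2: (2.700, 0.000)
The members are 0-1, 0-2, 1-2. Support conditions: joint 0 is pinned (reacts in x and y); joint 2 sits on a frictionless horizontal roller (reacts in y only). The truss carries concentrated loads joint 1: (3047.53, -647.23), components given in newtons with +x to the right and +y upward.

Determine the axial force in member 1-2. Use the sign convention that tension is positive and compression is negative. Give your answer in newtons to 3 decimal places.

N=3 nodes, M=3 members, R=3 reactions → 2N=6, M+R=6
member 0 (0-1): L=2.4977, (cx,cy)=(0.5741,0.8188)
member 1 (0-2): L=2.7000, (cx,cy)=(1.0000,0.0000)
member 2 (1-2): L=2.4052, (cx,cy)=(0.5264,-0.8503)
solve A·x = −loads:
  F[0-1] = +2448.5068 N (tension)
  F[0-2] = +1641.7592 N (tension)
  F[1-2] = -3119.0276 N (compression)
  Rx@0 = -3047.5300 N
  Ry@0 = -2004.7428 N
  Ry@2 = +2651.9728 N

-3119.028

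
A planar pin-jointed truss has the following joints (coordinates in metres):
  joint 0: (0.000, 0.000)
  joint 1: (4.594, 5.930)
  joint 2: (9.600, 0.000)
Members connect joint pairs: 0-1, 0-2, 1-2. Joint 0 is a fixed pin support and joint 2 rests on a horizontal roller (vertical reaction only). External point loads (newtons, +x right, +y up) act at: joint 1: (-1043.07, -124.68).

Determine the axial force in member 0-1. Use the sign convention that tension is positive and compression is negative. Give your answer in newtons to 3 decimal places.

N=3 nodes, M=3 members, R=3 reactions → 2N=6, M+R=6
member 0 (0-1): L=7.5013, (cx,cy)=(0.6124,0.7905)
member 1 (0-2): L=9.6000, (cx,cy)=(1.0000,0.0000)
member 2 (1-2): L=7.7605, (cx,cy)=(0.6451,-0.7641)
solve A·x = −loads:
  F[0-1] = -897.2844 N (compression)
  F[0-2] = -493.5498 N (compression)
  F[1-2] = +765.1178 N (tension)
  Rx@0 = +1043.0700 N
  Ry@0 = +709.3285 N
  Ry@2 = -584.6485 N

-897.284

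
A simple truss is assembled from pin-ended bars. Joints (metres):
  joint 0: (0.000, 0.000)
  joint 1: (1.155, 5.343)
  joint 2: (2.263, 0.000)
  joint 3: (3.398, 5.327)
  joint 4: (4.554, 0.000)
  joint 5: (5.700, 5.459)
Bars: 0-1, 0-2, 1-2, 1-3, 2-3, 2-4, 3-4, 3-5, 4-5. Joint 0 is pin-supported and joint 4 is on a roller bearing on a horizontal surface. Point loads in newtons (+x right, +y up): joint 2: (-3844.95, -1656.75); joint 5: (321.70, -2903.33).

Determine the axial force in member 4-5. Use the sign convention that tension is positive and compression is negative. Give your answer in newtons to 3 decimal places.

N=6 nodes, M=9 members, R=3 reactions → 2N=12, M+R=12
member 0 (0-1): L=5.4664, (cx,cy)=(0.2113,0.9774)
member 1 (0-2): L=2.2630, (cx,cy)=(1.0000,0.0000)
member 2 (1-2): L=5.4567, (cx,cy)=(0.2031,-0.9792)
member 3 (1-3): L=2.2431, (cx,cy)=(1.0000,-0.0071)
member 4 (2-3): L=5.4466, (cx,cy)=(0.2084,0.9780)
member 5 (2-4): L=2.2910, (cx,cy)=(1.0000,0.0000)
member 6 (3-4): L=5.4510, (cx,cy)=(0.2121,-0.9773)
member 7 (3-5): L=2.3058, (cx,cy)=(0.9984,0.0572)
member 8 (4-5): L=5.5780, (cx,cy)=(0.2055,0.9787)
solve A·x = −loads:
  F[0-1] = +289.3077 N (tension)
  F[0-2] = -3584.3779 N (compression)
  F[1-2] = -289.6661 N (compression)
  F[1-3] = +119.9488 N (tension)
  F[2-3] = +1983.9365 N (tension)
  F[2-4] = -211.6742 N (compression)
  F[3-4] = -1929.3647 N (compression)
  F[3-5] = +944.0861 N (tension)
  F[4-5] = -3021.8397 N (compression)
  Rx@0 = +3523.2500 N
  Ry@0 = -282.7761 N
  Ry@4 = +4842.8561 N

-3021.840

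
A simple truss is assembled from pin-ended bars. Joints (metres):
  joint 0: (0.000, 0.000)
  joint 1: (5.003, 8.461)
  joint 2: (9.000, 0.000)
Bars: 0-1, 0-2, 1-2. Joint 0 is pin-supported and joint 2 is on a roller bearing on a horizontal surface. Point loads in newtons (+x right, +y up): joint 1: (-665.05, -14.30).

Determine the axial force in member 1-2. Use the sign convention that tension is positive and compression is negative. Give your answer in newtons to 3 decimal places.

N=3 nodes, M=3 members, R=3 reactions → 2N=6, M+R=6
member 0 (0-1): L=9.8295, (cx,cy)=(0.5090,0.8608)
member 1 (0-2): L=9.0000, (cx,cy)=(1.0000,0.0000)
member 2 (1-2): L=9.3576, (cx,cy)=(0.4271,-0.9042)
solve A·x = −loads:
  F[0-1] = -733.7214 N (compression)
  F[0-2] = -291.6009 N (compression)
  F[1-2] = +682.6825 N (tension)
  Rx@0 = +665.0500 N
  Ry@0 = +631.5717 N
  Ry@2 = -617.2717 N

682.682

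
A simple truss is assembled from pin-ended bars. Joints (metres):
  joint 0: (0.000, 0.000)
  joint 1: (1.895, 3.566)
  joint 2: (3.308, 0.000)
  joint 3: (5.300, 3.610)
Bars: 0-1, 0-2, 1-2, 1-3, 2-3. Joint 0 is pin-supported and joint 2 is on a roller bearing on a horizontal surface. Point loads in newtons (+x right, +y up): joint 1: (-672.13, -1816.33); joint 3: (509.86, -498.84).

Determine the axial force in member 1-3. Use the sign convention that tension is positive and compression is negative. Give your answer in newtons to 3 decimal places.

N=4 nodes, M=5 members, R=3 reactions → 2N=8, M+R=8
member 0 (0-1): L=4.0382, (cx,cy)=(0.4693,0.8831)
member 1 (0-2): L=3.3080, (cx,cy)=(1.0000,0.0000)
member 2 (1-2): L=3.8357, (cx,cy)=(0.3684,-0.9297)
member 3 (1-3): L=3.4053, (cx,cy)=(0.9999,0.0129)
member 4 (2-3): L=4.1231, (cx,cy)=(0.4831,0.8755)
solve A·x = −loads:
  F[0-1] = -728.8231 N (compression)
  F[0-2] = +179.7404 N (tension)
  F[1-2] = -1250.4550 N (compression)
  F[1-3] = +790.8247 N (tension)
  F[2-3] = -581.4159 N (compression)
  Rx@0 = +162.2700 N
  Ry@0 = +643.5931 N
  Ry@2 = +1671.5769 N

790.825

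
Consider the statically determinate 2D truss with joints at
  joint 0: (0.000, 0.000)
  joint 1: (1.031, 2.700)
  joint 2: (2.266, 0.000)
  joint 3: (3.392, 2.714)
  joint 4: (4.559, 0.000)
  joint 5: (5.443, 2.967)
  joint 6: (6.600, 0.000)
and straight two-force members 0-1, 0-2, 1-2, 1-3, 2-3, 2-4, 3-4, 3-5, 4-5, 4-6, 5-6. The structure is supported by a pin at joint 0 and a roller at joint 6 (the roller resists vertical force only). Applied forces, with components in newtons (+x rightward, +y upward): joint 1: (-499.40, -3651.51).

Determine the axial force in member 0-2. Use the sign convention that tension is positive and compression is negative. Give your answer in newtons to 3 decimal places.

755.136

N=7 nodes, M=11 members, R=3 reactions → 2N=14, M+R=14
member 0 (0-1): L=2.8901, (cx,cy)=(0.3567,0.9342)
member 1 (0-2): L=2.2660, (cx,cy)=(1.0000,0.0000)
member 2 (1-2): L=2.9690, (cx,cy)=(0.4160,-0.9094)
member 3 (1-3): L=2.3610, (cx,cy)=(1.0000,0.0059)
member 4 (2-3): L=2.9383, (cx,cy)=(0.3832,0.9237)
member 5 (2-4): L=2.2930, (cx,cy)=(1.0000,0.0000)
member 6 (3-4): L=2.9543, (cx,cy)=(0.3950,-0.9187)
member 7 (3-5): L=2.0665, (cx,cy)=(0.9925,0.1224)
member 8 (4-5): L=3.0959, (cx,cy)=(0.2855,0.9584)
member 9 (4-6): L=2.0410, (cx,cy)=(1.0000,0.0000)
member 10 (5-6): L=3.1846, (cx,cy)=(0.3633,-0.9317)
solve A·x = −loads:
  F[0-1] = -3516.7759 N (compression)
  F[0-2] = +755.1360 N (tension)
  F[1-2] = -406.4132 N (compression)
  F[1-3] = -586.0952 N (compression)
  F[2-3] = +400.1315 N (tension)
  F[2-4] = +432.7492 N (tension)
  F[3-4] = -433.6282 N (compression)
  F[3-5] = -263.4382 N (compression)
  F[4-5] = +415.6675 N (tension)
  F[4-6] = +142.7669 N (tension)
  F[5-6] = -392.9618 N (compression)
  Rx@0 = +499.4000 N
  Ry@0 = +3285.3999 N
  Ry@6 = +366.1101 N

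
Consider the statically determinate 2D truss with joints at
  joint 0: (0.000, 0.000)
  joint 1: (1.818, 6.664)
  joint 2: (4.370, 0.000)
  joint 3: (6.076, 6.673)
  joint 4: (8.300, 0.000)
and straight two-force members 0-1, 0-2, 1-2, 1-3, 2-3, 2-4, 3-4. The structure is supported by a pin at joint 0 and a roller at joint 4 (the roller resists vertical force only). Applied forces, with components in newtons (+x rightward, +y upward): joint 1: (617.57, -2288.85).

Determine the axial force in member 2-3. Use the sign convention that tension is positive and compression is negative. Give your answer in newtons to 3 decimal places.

N=5 nodes, M=7 members, R=3 reactions → 2N=10, M+R=10
member 0 (0-1): L=6.9075, (cx,cy)=(0.2632,0.9647)
member 1 (0-2): L=4.3700, (cx,cy)=(1.0000,0.0000)
member 2 (1-2): L=7.1359, (cx,cy)=(0.3576,-0.9339)
member 3 (1-3): L=4.2580, (cx,cy)=(1.0000,0.0021)
member 4 (2-3): L=6.8876, (cx,cy)=(0.2477,0.9688)
member 5 (2-4): L=3.9300, (cx,cy)=(1.0000,0.0000)
member 6 (3-4): L=7.0339, (cx,cy)=(0.3162,-0.9487)
solve A·x = −loads:
  F[0-1] = -1338.8709 N (compression)
  F[0-2] = +969.9486 N (tension)
  F[1-2] = -1069.1320 N (compression)
  F[1-3] = -587.6001 N (compression)
  F[2-3] = +1030.5370 N (tension)
  F[2-4] = +332.3444 N (tension)
  F[3-4] = -1051.1070 N (compression)
  Rx@0 = -617.5700 N
  Ry@0 = +1291.6674 N
  Ry@4 = +997.1826 N

1030.537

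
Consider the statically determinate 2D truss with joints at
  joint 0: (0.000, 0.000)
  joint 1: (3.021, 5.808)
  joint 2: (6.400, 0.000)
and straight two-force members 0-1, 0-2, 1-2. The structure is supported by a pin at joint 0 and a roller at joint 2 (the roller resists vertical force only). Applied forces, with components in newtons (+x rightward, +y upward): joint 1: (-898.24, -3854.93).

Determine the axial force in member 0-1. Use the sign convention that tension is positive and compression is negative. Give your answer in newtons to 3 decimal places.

-3212.974

N=3 nodes, M=3 members, R=3 reactions → 2N=6, M+R=6
member 0 (0-1): L=6.5467, (cx,cy)=(0.4615,0.8872)
member 1 (0-2): L=6.4000, (cx,cy)=(1.0000,0.0000)
member 2 (1-2): L=6.7194, (cx,cy)=(0.5029,-0.8644)
solve A·x = −loads:
  F[0-1] = -3212.9736 N (compression)
  F[0-2] = +584.3986 N (tension)
  F[1-2] = -1162.1236 N (compression)
  Rx@0 = +898.2400 N
  Ry@0 = +2850.4354 N
  Ry@2 = +1004.4946 N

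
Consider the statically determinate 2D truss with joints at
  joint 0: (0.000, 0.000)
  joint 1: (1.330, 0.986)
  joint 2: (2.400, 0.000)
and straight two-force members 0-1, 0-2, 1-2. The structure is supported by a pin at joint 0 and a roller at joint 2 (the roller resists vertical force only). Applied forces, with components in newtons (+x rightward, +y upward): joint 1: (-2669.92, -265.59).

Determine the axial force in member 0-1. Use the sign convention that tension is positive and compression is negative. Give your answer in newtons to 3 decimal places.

N=3 nodes, M=3 members, R=3 reactions → 2N=6, M+R=6
member 0 (0-1): L=1.6556, (cx,cy)=(0.8033,0.5955)
member 1 (0-2): L=2.4000, (cx,cy)=(1.0000,0.0000)
member 2 (1-2): L=1.4550, (cx,cy)=(0.7354,-0.6777)
solve A·x = −loads:
  F[0-1] = -2040.6526 N (compression)
  F[0-2] = -1030.6195 N (compression)
  F[1-2] = +1401.4733 N (tension)
  Rx@0 = +2669.9200 N
  Ry@0 = +1215.3010 N
  Ry@2 = -949.7110 N

-2040.653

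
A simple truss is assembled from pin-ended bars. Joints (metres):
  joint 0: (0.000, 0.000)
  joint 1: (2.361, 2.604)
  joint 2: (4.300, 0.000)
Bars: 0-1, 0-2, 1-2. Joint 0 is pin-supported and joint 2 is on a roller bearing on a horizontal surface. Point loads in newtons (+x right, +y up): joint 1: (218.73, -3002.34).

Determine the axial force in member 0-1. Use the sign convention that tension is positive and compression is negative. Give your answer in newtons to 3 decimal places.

-1648.679

N=3 nodes, M=3 members, R=3 reactions → 2N=6, M+R=6
member 0 (0-1): L=3.5150, (cx,cy)=(0.6717,0.7408)
member 1 (0-2): L=4.3000, (cx,cy)=(1.0000,0.0000)
member 2 (1-2): L=3.2466, (cx,cy)=(0.5972,-0.8021)
solve A·x = −loads:
  F[0-1] = -1648.6790 N (compression)
  F[0-2] = +1326.1397 N (tension)
  F[1-2] = -2220.4594 N (compression)
  Rx@0 = -218.7300 N
  Ry@0 = +1221.3871 N
  Ry@2 = +1780.9529 N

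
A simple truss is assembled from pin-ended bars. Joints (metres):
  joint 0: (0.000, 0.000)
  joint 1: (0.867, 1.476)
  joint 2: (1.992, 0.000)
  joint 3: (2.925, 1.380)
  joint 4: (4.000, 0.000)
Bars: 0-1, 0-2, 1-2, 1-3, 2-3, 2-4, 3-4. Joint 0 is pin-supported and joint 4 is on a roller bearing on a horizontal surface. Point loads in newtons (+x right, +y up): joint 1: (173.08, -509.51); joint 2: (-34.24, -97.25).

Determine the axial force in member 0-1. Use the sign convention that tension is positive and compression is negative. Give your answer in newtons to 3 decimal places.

N=5 nodes, M=7 members, R=3 reactions → 2N=10, M+R=10
member 0 (0-1): L=1.7118, (cx,cy)=(0.5065,0.8622)
member 1 (0-2): L=1.9920, (cx,cy)=(1.0000,0.0000)
member 2 (1-2): L=1.8559, (cx,cy)=(0.6062,-0.7953)
member 3 (1-3): L=2.0602, (cx,cy)=(0.9989,-0.0466)
member 4 (2-3): L=1.6658, (cx,cy)=(0.5601,0.8284)
member 5 (2-4): L=2.0080, (cx,cy)=(1.0000,0.0000)
member 6 (3-4): L=1.7493, (cx,cy)=(0.6145,-0.7889)
solve A·x = −loads:
  F[0-1] = -445.3777 N (compression)
  F[0-2] = +364.4167 N (tension)
  F[1-2] = -139.3495 N (compression)
  F[1-3] = -314.5261 N (compression)
  F[2-3] = +251.1706 N (tension)
  F[2-4] = +173.5060 N (tension)
  F[3-4] = -282.3375 N (compression)
  Rx@0 = -138.8400 N
  Ry@0 = +384.0267 N
  Ry@4 = +222.7333 N

-445.378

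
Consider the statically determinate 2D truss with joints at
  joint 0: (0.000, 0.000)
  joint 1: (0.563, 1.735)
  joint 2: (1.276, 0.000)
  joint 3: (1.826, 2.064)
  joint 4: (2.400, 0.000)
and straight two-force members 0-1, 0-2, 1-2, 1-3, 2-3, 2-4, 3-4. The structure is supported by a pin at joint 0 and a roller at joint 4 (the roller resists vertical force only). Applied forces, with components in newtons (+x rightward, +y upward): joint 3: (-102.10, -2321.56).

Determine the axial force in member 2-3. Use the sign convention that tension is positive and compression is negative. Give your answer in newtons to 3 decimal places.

-550.321

N=5 nodes, M=7 members, R=3 reactions → 2N=10, M+R=10
member 0 (0-1): L=1.8241, (cx,cy)=(0.3087,0.9512)
member 1 (0-2): L=1.2760, (cx,cy)=(1.0000,0.0000)
member 2 (1-2): L=1.8758, (cx,cy)=(0.3801,-0.9249)
member 3 (1-3): L=1.3051, (cx,cy)=(0.9677,0.2521)
member 4 (2-3): L=2.1360, (cx,cy)=(0.2575,0.9663)
member 5 (2-4): L=1.1240, (cx,cy)=(1.0000,0.0000)
member 6 (3-4): L=2.1423, (cx,cy)=(0.2679,-0.9634)
solve A·x = −loads:
  F[0-1] = -676.0541 N (compression)
  F[0-2] = +106.5656 N (tension)
  F[1-2] = +574.9170 N (tension)
  F[1-3] = -441.4510 N (compression)
  F[2-3] = -550.3213 N (compression)
  F[2-4] = +466.7961 N (tension)
  F[3-4] = -1742.2137 N (compression)
  Rx@0 = +102.1000 N
  Ry@0 = +643.0458 N
  Ry@4 = +1678.5142 N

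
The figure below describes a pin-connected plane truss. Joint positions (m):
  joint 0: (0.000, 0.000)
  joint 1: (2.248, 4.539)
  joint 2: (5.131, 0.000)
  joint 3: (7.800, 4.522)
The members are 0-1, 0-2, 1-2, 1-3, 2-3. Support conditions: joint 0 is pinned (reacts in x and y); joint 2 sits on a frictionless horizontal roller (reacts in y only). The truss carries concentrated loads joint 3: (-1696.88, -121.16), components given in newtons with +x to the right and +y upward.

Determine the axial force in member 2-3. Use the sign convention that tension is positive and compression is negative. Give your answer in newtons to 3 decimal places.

N=4 nodes, M=5 members, R=3 reactions → 2N=8, M+R=8
member 0 (0-1): L=5.0652, (cx,cy)=(0.4438,0.8961)
member 1 (0-2): L=5.1310, (cx,cy)=(1.0000,0.0000)
member 2 (1-2): L=5.3772, (cx,cy)=(0.5362,-0.8441)
member 3 (1-3): L=5.5520, (cx,cy)=(1.0000,-0.0031)
member 4 (2-3): L=5.2509, (cx,cy)=(0.5083,0.8612)
solve A·x = −loads:
  F[0-1] = -1598.5080 N (compression)
  F[0-2] = -987.4387 N (compression)
  F[1-2] = +1702.8616 N (tension)
  F[1-3] = -1622.4437 N (compression)
  F[2-3] = -146.4586 N (compression)
  Rx@0 = +1696.8800 N
  Ry@0 = +1432.4528 N
  Ry@2 = -1311.2928 N

-146.459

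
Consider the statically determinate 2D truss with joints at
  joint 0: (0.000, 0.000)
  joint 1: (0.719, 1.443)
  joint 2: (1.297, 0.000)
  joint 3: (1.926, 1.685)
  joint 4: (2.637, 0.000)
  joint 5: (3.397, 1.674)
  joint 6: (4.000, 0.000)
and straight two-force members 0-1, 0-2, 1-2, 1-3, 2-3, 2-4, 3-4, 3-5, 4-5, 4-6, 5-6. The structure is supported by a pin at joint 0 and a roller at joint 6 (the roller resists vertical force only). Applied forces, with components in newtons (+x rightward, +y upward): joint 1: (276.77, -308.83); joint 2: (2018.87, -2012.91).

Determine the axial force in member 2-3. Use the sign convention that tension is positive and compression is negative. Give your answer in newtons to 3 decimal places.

N=7 nodes, M=11 members, R=3 reactions → 2N=14, M+R=14
member 0 (0-1): L=1.6122, (cx,cy)=(0.4460,0.8950)
member 1 (0-2): L=1.2970, (cx,cy)=(1.0000,0.0000)
member 2 (1-2): L=1.5545, (cx,cy)=(0.3718,-0.9283)
member 3 (1-3): L=1.2310, (cx,cy)=(0.9805,0.1966)
member 4 (2-3): L=1.7986, (cx,cy)=(0.3497,0.9369)
member 5 (2-4): L=1.3400, (cx,cy)=(1.0000,0.0000)
member 6 (3-4): L=1.8289, (cx,cy)=(0.3888,-0.9213)
member 7 (3-5): L=1.4710, (cx,cy)=(1.0000,-0.0075)
member 8 (4-5): L=1.8384, (cx,cy)=(0.4134,0.9106)
member 9 (4-6): L=1.3630, (cx,cy)=(1.0000,0.0000)
member 10 (5-6): L=1.7793, (cx,cy)=(0.3389,-0.9408)
solve A·x = −loads:
  F[0-1] = -1691.1935 N (compression)
  F[0-2] = +3049.8660 N (tension)
  F[1-2] = +995.3178 N (tension)
  F[1-3] = -1428.9731 N (compression)
  F[2-3] = +1162.3559 N (tension)
  F[2-4] = +994.5883 N (tension)
  F[3-4] = -871.7116 N (compression)
  F[3-5] = -655.7150 N (compression)
  F[4-5] = +882.0355 N (tension)
  F[4-6] = +291.0693 N (tension)
  F[5-6] = -858.8684 N (compression)
  Rx@0 = -2295.6400 N
  Ry@0 = +1513.6970 N
  Ry@6 = +808.0430 N

1162.356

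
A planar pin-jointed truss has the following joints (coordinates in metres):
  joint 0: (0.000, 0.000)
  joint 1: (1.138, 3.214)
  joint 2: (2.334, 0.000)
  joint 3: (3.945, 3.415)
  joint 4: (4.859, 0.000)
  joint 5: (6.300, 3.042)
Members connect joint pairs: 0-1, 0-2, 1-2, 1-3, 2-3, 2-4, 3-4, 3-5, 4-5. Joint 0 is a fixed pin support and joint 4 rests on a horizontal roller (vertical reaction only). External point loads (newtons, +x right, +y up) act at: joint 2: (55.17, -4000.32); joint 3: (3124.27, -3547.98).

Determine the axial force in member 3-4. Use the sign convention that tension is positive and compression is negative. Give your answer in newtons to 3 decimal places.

N=6 nodes, M=9 members, R=3 reactions → 2N=12, M+R=12
member 0 (0-1): L=3.4095, (cx,cy)=(0.3338,0.9427)
member 1 (0-2): L=2.3340, (cx,cy)=(1.0000,0.0000)
member 2 (1-2): L=3.4293, (cx,cy)=(0.3488,-0.9372)
member 3 (1-3): L=2.8142, (cx,cy)=(0.9974,0.0714)
member 4 (2-3): L=3.7759, (cx,cy)=(0.4267,0.9044)
member 5 (2-4): L=2.5250, (cx,cy)=(1.0000,0.0000)
member 6 (3-4): L=3.5352, (cx,cy)=(0.2585,-0.9660)
member 7 (3-5): L=2.3844, (cx,cy)=(0.9877,-0.1564)
member 8 (4-5): L=3.3660, (cx,cy)=(0.4281,0.9037)
solve A·x = −loads:
  F[0-1] = -583.8584 N (compression)
  F[0-2] = +3374.3151 N (tension)
  F[1-2] = +557.5034 N (tension)
  F[1-3] = -390.3054 N (compression)
  F[2-3] = +3845.3764 N (tension)
  F[2-4] = +1872.9435 N (tension)
  F[3-4] = -7244.2287 N (compression)
  F[3-5] = -0.0000 N (compression)
  F[4-5] = +0.0000 N (tension)
  Rx@0 = -3179.4400 N
  Ry@0 = +550.3766 N
  Ry@4 = +6997.9234 N

-7244.229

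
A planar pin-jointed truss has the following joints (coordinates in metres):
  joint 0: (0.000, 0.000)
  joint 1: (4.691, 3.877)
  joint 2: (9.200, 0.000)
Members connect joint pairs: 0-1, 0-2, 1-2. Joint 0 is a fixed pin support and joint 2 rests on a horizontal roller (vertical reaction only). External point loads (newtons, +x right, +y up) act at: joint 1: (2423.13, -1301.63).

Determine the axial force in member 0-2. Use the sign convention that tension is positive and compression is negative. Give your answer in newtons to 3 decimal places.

1959.477

N=3 nodes, M=3 members, R=3 reactions → 2N=6, M+R=6
member 0 (0-1): L=6.0858, (cx,cy)=(0.7708,0.6371)
member 1 (0-2): L=9.2000, (cx,cy)=(1.0000,0.0000)
member 2 (1-2): L=5.9466, (cx,cy)=(0.7582,-0.6520)
solve A·x = −loads:
  F[0-1] = +601.5109 N (tension)
  F[0-2] = +1959.4767 N (tension)
  F[1-2] = -2584.2205 N (compression)
  Rx@0 = -2423.1300 N
  Ry@0 = -383.1984 N
  Ry@2 = +1684.8284 N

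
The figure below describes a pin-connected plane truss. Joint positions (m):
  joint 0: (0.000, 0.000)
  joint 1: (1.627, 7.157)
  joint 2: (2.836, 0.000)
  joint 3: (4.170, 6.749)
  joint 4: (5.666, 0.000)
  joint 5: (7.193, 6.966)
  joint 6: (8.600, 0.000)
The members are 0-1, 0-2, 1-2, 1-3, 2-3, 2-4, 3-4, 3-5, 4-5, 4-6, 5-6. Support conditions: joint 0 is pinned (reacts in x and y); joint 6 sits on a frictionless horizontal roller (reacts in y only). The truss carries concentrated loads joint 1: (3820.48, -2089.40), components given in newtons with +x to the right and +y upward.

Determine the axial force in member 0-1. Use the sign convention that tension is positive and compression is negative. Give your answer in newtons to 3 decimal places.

N=7 nodes, M=11 members, R=3 reactions → 2N=14, M+R=14
member 0 (0-1): L=7.3396, (cx,cy)=(0.2217,0.9751)
member 1 (0-2): L=2.8360, (cx,cy)=(1.0000,0.0000)
member 2 (1-2): L=7.2584, (cx,cy)=(0.1666,-0.9860)
member 3 (1-3): L=2.5755, (cx,cy)=(0.9874,-0.1584)
member 4 (2-3): L=6.8796, (cx,cy)=(0.1939,0.9810)
member 5 (2-4): L=2.8300, (cx,cy)=(1.0000,0.0000)
member 6 (3-4): L=6.9128, (cx,cy)=(0.2164,-0.9763)
member 7 (3-5): L=3.0308, (cx,cy)=(0.9974,0.0716)
member 8 (4-5): L=7.1314, (cx,cy)=(0.2141,0.9768)
member 9 (4-6): L=2.9340, (cx,cy)=(1.0000,0.0000)
member 10 (5-6): L=7.1067, (cx,cy)=(0.1980,-0.9802)
solve A·x = −loads:
  F[0-1] = +1523.2208 N (tension)
  F[0-2] = +3482.8214 N (tension)
  F[1-2] = -3143.8743 N (compression)
  F[1-3] = -2997.0038 N (compression)
  F[2-3] = +3159.9314 N (tension)
  F[2-4] = +2346.4260 N (tension)
  F[3-4] = -3773.9640 N (compression)
  F[3-5] = -1533.6398 N (compression)
  F[4-5] = +3772.0169 N (tension)
  F[4-6] = +722.0266 N (tension)
  F[5-6] = -3646.9133 N (compression)
  Rx@0 = -3820.4800 N
  Ry@0 = -1485.3243 N
  Ry@6 = +3574.7243 N

1523.221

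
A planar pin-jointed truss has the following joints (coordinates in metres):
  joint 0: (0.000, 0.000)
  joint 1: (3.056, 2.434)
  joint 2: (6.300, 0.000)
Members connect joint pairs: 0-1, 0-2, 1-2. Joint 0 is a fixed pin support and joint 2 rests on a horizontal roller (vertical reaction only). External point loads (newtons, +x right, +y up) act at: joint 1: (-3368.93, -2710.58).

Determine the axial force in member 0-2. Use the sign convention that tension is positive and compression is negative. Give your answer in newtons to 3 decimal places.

N=3 nodes, M=3 members, R=3 reactions → 2N=6, M+R=6
member 0 (0-1): L=3.9069, (cx,cy)=(0.7822,0.6230)
member 1 (0-2): L=6.3000, (cx,cy)=(1.0000,0.0000)
member 2 (1-2): L=4.0556, (cx,cy)=(0.7999,-0.6002)
solve A·x = −loads:
  F[0-1] = -4329.5062 N (compression)
  F[0-2] = +17.6767 N (tension)
  F[1-2] = -22.0992 N (compression)
  Rx@0 = +3368.9300 N
  Ry@0 = +2697.3170 N
  Ry@2 = +13.2630 N

17.677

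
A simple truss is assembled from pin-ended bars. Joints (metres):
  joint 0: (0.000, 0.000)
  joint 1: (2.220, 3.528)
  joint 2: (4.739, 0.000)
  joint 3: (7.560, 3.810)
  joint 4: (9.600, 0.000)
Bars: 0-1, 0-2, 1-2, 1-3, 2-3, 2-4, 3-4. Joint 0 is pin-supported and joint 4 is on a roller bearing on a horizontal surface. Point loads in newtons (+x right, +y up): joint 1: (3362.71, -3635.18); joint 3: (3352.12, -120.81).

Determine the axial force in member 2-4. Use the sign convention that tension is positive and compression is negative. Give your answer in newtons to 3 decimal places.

N=5 nodes, M=7 members, R=3 reactions → 2N=10, M+R=10
member 0 (0-1): L=4.1684, (cx,cy)=(0.5326,0.8464)
member 1 (0-2): L=4.7390, (cx,cy)=(1.0000,0.0000)
member 2 (1-2): L=4.3350, (cx,cy)=(0.5811,-0.8138)
member 3 (1-3): L=5.3474, (cx,cy)=(0.9986,0.0527)
member 4 (2-3): L=4.7407, (cx,cy)=(0.5951,0.8037)
member 5 (2-4): L=4.8610, (cx,cy)=(1.0000,0.0000)
member 6 (3-4): L=4.3218, (cx,cy)=(0.4720,-0.8816)
solve A·x = −loads:
  F[0-1] = -300.1596 N (compression)
  F[0-2] = +6874.6903 N (tension)
  F[1-2] = -4223.8393 N (compression)
  F[1-3] = -1069.6472 N (compression)
  F[2-3] = +4277.2473 N (tension)
  F[2-4] = +1875.0555 N (tension)
  F[3-4] = -3972.3330 N (compression)
  Rx@0 = -6714.8300 N
  Ry@0 = +254.0482 N
  Ry@4 = +3501.9418 N

1875.055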